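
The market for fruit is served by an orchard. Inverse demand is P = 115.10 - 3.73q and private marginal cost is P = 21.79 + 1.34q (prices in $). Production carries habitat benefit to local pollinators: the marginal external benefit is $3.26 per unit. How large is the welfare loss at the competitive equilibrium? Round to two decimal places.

DWL = $1.05

Market equilibrium (private): 21.79 + 1.34q = 115.10 - 3.73q → q_m = 18.4043.
Social marginal cost = private MC − MEB = 18.53 + 1.34q.
Set SMC = demand: 18.53 + 1.34q = 115.10 - 3.73q → q* = 19.0473.
Between q* and q_m the wedge demand − SMC runs linearly from 0 to MEB(q_m), so the loss is a triangle.
DWL = ½ × 0.6430 × 3.2600 = 1.0481.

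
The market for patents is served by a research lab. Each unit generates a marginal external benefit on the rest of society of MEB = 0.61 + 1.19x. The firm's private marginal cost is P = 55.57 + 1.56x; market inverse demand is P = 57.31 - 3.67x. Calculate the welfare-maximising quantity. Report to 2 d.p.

Social marginal cost = private MC − MEB = 54.96 + 0.37x.
Set SMC = demand: 54.96 + 0.37x = 57.31 - 3.67x → x* = 0.5817.

x* = 0.58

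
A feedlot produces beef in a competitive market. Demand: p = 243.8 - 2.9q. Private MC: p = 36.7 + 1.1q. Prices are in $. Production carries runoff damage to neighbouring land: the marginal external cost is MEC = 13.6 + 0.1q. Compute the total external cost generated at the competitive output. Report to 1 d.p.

$838.2

Market equilibrium (private): 36.7 + 1.1q = 243.8 - 2.9q → q_m = 51.7750.
Total external cost = ∫₀^{q_m} (13.6 + 0.1q) dq = 13.6×51.7750 + ½×0.1×51.7750² = 838.1725.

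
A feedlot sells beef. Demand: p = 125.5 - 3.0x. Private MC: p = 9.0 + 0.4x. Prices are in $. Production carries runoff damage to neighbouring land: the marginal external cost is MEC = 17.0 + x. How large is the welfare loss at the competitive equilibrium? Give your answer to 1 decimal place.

Market equilibrium (private): 9.0 + 0.4x = 125.5 - 3.0x → x_m = 34.2647.
Social marginal cost = private MC + MEC = 26.0 + 1.4x.
Set SMC = demand: 26.0 + 1.4x = 125.5 - 3.0x → x* = 22.6136.
Height of the DWL triangle at x_m is SMC(x_m) − demand(x_m) = MEC(x_m) = 51.2647.
DWL = ½ × 11.6511 × 51.2647 = 298.6451.

DWL = $298.6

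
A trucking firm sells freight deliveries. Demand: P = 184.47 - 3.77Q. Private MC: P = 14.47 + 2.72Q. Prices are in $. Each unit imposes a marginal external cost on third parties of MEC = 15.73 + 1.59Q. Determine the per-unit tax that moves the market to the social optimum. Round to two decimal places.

tax = $46.09 per unit

Social marginal cost = private MC + MEC = 30.20 + 4.31Q.
Set SMC = demand: 30.20 + 4.31Q = 184.47 - 3.77Q → Q* = 19.0928.
The Pigouvian tax equals MEC at Q*: 15.73 + 1.59×19.0928 = 46.0876.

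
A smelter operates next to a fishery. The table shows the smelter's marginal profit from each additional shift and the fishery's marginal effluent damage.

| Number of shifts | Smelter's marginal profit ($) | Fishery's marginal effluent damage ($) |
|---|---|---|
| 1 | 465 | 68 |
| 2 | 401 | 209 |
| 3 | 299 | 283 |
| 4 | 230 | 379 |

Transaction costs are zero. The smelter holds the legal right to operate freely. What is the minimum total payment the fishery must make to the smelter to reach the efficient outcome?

Left alone the smelter would choose level 4 (marginal profit stays positive).
Efficient level: k* = 3 (marginal profit ≥ marginal effluent damage through 3).
The fishery must at least cover the smelter's forgone profit from cutting 4→3: 230 = 230.

$230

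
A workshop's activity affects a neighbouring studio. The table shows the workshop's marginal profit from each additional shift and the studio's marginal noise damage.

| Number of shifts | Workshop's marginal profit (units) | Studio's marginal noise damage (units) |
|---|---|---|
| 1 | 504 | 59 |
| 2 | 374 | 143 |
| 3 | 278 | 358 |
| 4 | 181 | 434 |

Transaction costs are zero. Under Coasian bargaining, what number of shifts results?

2

Bargaining reaches the level where marginal profit last exceeds marginal noise damage.
That holds through level 2 (374 ≥ 143) but not at 3 (278 < 358).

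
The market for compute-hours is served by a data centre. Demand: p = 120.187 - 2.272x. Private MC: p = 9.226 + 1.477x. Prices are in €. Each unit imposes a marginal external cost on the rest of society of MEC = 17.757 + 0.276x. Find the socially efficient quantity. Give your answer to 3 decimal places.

Social marginal cost = private MC + MEC = 26.983 + 1.753x.
Set SMC = demand: 26.983 + 1.753x = 120.187 - 2.272x → x* = 23.1563.

x* = 23.156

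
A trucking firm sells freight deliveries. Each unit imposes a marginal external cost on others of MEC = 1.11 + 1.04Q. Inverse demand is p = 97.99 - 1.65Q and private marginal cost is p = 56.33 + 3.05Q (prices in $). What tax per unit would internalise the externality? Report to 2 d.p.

tax = $8.46 per unit

Social marginal cost = private MC + MEC = 57.44 + 4.09Q.
Set SMC = demand: 57.44 + 4.09Q = 97.99 - 1.65Q → Q* = 7.0645.
The Pigouvian tax equals MEC at Q*: 1.11 + 1.04×7.0645 = 8.4571.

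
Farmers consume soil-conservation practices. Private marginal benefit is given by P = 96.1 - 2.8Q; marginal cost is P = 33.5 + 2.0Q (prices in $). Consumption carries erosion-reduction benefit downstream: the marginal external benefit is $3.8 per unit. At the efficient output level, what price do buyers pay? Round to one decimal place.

Social marginal benefit = demand + MEB = 99.9 - 2.8Q.
Set SMB = MC: 99.9 - 2.8Q = 33.5 + 2.0Q → Q* = 13.8333.
Consumer price on the demand curve at Q*: 96.1 − 2.8×13.8333 = 57.3668.

P = $57.4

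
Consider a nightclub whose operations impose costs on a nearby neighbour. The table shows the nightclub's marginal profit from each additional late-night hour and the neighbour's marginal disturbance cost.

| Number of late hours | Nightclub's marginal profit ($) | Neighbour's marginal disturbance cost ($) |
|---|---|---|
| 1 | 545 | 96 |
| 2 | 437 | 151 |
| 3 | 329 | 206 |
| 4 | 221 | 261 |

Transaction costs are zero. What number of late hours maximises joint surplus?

Bargaining reaches the level where marginal profit last exceeds marginal disturbance cost.
That holds through level 3 (329 ≥ 206) but not at 4 (221 < 261).

3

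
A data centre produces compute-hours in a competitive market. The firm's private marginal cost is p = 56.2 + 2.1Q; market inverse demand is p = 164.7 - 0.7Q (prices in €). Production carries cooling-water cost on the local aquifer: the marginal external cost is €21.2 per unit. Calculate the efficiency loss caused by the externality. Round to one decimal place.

Market equilibrium (private): 56.2 + 2.1Q = 164.7 - 0.7Q → Q_m = 38.7500.
Social marginal cost = private MC + MEC = 77.4 + 2.1Q.
Set SMC = demand: 77.4 + 2.1Q = 164.7 - 0.7Q → Q* = 31.1786.
The loss is the area between SMC and demand from Q* to Q_m; with linear curves that's a triangle of height MEC(Q_m).
DWL = ½ × 7.5714 × 21.2000 = 80.2568.

DWL = €80.3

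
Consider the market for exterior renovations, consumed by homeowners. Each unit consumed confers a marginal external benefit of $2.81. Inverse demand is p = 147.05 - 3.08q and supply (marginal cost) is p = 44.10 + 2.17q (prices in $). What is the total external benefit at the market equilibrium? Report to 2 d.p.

Market equilibrium (private): 44.10 + 2.17q = 147.05 - 3.08q → q_m = 19.6095.
Total external benefit = MEB × q_m = 2.81 × 19.6095 = 55.1027.

$55.10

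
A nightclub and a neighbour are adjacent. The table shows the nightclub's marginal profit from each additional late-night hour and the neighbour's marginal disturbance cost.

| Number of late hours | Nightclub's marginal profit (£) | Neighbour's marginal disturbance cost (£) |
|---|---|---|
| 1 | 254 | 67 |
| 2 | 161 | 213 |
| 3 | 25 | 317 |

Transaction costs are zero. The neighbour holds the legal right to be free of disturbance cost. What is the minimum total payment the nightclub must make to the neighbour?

£67

Efficient level: marginal profit ≥ marginal disturbance cost through level 1, so k* = 1.
With the neighbour holding the right, the nightclub must at least compensate total damage at k*: 67 = 67.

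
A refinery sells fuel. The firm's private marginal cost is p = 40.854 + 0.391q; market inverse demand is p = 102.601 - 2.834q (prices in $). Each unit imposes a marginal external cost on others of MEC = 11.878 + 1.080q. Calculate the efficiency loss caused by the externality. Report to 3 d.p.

Market equilibrium (private): 40.854 + 0.391q = 102.601 - 2.834q → q_m = 19.1464.
Social marginal cost = private MC + MEC = 52.732 + 1.471q.
Set SMC = demand: 52.732 + 1.471q = 102.601 - 2.834q → q* = 11.5840.
Between q* and q_m the wedge SMC − demand runs linearly from 0 to MEC(q_m), so the loss is a triangle.
DWL = ½ × 7.5624 × 32.5561 = 123.1011.

DWL = $123.101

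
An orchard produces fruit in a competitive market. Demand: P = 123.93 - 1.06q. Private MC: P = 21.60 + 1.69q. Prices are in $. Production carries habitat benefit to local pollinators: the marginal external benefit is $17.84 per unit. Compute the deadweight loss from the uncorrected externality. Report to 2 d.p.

Market equilibrium (private): 21.60 + 1.69q = 123.93 - 1.06q → q_m = 37.2109.
Social marginal cost = private MC − MEB = 3.76 + 1.69q.
Set SMC = demand: 3.76 + 1.69q = 123.93 - 1.06q → q* = 43.6982.
Height of the DWL triangle at q_m is demand(q_m) − SMC(q_m) = MEB(q_m) = 17.8400.
DWL = ½ × 6.4873 × 17.8400 = 57.8667.

DWL = $57.87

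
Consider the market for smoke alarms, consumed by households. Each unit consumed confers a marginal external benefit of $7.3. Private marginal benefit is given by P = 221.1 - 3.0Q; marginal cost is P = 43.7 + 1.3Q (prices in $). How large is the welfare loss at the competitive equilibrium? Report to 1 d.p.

DWL = $6.2

Market equilibrium (private): 43.7 + 1.3Q = 221.1 - 3.0Q → Q_m = 41.2558.
Social marginal benefit = demand + MEB = 228.4 - 3.0Q.
Set SMB = MC: 228.4 - 3.0Q = 43.7 + 1.3Q → Q* = 42.9535.
Between Q* and Q_m the wedge SMB − MC runs linearly from 0 to MEB(Q_m), so the loss is a triangle.
DWL = ½ × 1.6977 × 7.3000 = 6.1966.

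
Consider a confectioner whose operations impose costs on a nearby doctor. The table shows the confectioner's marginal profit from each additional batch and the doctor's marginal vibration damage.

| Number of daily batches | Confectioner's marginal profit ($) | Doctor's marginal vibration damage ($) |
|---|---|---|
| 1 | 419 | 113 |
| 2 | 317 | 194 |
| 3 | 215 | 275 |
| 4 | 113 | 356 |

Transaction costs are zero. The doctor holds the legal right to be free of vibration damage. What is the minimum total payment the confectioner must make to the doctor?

$307

Efficient level: marginal profit ≥ marginal vibration damage through level 2, so k* = 2.
With the doctor holding the right, the confectioner must at least compensate total damage at k*: 113 + 194 = 307.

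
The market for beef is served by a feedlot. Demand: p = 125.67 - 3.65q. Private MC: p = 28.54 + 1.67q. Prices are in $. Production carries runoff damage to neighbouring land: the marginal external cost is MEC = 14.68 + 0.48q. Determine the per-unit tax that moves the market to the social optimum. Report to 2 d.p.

tax = $21.50 per unit

Social marginal cost = private MC + MEC = 43.22 + 2.15q.
Set SMC = demand: 43.22 + 2.15q = 125.67 - 3.65q → q* = 14.2155.
The Pigouvian tax equals MEC at q*: 14.68 + 0.48×14.2155 = 21.5034.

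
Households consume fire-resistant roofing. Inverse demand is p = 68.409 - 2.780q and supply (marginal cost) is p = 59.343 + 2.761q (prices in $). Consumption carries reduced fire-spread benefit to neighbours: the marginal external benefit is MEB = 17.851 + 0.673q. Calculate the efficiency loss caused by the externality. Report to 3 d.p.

Market equilibrium (private): 59.343 + 2.761q = 68.409 - 2.780q → q_m = 1.6362.
Social marginal benefit = demand + MEB = 86.260 - 2.107q.
Set SMB = MC: 86.260 - 2.107q = 59.343 + 2.761q → q* = 5.5294.
The welfare-loss triangle has base |q_m − q*| and height MEB(q_m) (the vertical gap between SMB and MC is zero at q* and MEB at q_m).
DWL = ½ × 3.8932 × 18.9521 = 36.8922.

DWL = $36.892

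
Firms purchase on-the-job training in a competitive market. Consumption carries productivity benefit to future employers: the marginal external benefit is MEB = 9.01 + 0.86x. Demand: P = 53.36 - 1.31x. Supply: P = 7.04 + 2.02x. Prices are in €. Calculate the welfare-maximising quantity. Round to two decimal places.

Social marginal benefit = demand + MEB = 62.37 - 0.45x.
Set SMB = MC: 62.37 - 0.45x = 7.04 + 2.02x → x* = 22.4008.

x* = 22.40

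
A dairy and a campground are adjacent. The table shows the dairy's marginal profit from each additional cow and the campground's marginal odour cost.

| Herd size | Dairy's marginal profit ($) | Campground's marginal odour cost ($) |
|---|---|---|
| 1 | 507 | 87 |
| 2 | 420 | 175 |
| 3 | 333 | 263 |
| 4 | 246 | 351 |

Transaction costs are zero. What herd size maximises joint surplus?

Bargaining reaches the level where marginal profit last exceeds marginal odour cost.
That holds through level 3 (333 ≥ 263) but not at 4 (246 < 351).

3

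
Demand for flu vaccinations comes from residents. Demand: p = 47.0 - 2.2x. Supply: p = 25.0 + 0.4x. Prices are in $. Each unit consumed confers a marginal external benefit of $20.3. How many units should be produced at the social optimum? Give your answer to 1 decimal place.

Social marginal benefit = demand + MEB = 67.3 - 2.2x.
Set SMB = MC: 67.3 - 2.2x = 25.0 + 0.4x → x* = 16.2692.

x* = 16.3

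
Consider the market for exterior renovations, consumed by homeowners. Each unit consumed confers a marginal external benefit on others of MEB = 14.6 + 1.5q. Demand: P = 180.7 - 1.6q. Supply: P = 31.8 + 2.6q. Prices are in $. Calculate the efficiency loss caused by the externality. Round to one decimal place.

DWL = $850.7

Market equilibrium (private): 31.8 + 2.6q = 180.7 - 1.6q → q_m = 35.4524.
Social marginal benefit = demand + MEB = 195.3 - 0.1q.
Set SMB = MC: 195.3 - 0.1q = 31.8 + 2.6q → q* = 60.5556.
Between q* and q_m the wedge SMB − MC runs linearly from 0 to MEB(q_m), so the loss is a triangle.
DWL = ½ × 25.1032 × 67.7786 = 850.7299.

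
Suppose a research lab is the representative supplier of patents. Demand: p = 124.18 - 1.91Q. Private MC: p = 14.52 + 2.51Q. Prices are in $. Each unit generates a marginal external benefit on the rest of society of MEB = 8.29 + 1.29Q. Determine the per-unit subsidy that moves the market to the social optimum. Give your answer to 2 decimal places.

Social marginal cost = private MC − MEB = 6.23 + 1.22Q.
Set SMC = demand: 6.23 + 1.22Q = 124.18 - 1.91Q → Q* = 37.6837.
The Pigouvian subsidy equals MEB at Q*: 8.29 + 1.29×37.6837 = 56.9020.

subsidy = $56.90 per unit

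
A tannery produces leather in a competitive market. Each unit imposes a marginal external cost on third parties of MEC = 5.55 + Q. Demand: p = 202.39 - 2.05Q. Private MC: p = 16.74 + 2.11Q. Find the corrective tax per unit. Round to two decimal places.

tax = 40.45 per unit

Social marginal cost = private MC + MEC = 22.29 + 3.11Q.
Set SMC = demand: 22.29 + 3.11Q = 202.39 - 2.05Q → Q* = 34.9031.
The Pigouvian tax equals MEC at Q*: 5.55 + 1.00×34.9031 = 40.4531.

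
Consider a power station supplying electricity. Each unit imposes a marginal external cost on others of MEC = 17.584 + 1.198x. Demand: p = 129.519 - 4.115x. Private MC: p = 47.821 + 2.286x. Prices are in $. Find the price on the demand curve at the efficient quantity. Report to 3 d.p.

Social marginal cost = private MC + MEC = 65.405 + 3.484x.
Set SMC = demand: 65.405 + 3.484x = 129.519 - 4.115x → x* = 8.4372.
Consumer price on the demand curve at x*: 129.519 − 4.115×8.4372 = 94.7999.

P = $94.800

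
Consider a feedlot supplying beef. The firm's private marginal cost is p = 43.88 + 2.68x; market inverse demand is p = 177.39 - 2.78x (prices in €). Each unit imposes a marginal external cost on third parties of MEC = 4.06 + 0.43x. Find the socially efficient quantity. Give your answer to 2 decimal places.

x* = 21.98

Social marginal cost = private MC + MEC = 47.94 + 3.11x.
Set SMC = demand: 47.94 + 3.11x = 177.39 - 2.78x → x* = 21.9779.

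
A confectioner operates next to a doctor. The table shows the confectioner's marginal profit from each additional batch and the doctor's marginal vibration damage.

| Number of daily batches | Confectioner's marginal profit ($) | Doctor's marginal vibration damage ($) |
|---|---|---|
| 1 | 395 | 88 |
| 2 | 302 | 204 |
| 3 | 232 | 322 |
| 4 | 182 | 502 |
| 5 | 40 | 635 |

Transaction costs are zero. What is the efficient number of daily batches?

Bargaining reaches the level where marginal profit last exceeds marginal vibration damage.
That holds through level 2 (302 ≥ 204) but not at 3 (232 < 322).

2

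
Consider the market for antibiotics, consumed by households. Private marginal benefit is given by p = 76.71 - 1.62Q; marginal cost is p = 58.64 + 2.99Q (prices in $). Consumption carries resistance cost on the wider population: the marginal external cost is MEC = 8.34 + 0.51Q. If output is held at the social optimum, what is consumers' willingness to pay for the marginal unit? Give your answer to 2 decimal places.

Social marginal benefit = demand − MEC = 68.37 - 2.13Q.
Set SMB = MC: 68.37 - 2.13Q = 58.64 + 2.99Q → Q* = 1.9004.
Consumer price on the demand curve at Q*: 76.71 − 1.62×1.9004 = 73.6314.

P = $73.63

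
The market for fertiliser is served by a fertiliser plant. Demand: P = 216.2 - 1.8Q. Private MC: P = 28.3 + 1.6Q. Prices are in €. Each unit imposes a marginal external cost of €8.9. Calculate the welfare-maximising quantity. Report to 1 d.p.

Social marginal cost = private MC + MEC = 37.2 + 1.6Q.
Set SMC = demand: 37.2 + 1.6Q = 216.2 - 1.8Q → Q* = 52.6471.

Q* = 52.6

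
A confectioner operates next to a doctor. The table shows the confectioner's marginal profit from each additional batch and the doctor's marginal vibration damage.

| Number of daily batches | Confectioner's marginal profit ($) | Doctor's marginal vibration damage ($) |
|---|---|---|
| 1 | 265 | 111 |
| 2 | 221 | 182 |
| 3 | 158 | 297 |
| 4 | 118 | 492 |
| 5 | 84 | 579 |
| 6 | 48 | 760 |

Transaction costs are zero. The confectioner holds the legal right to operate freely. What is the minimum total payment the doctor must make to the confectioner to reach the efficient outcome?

$408

Left alone the confectioner would choose level 6 (marginal profit stays positive).
Efficient level: k* = 2 (marginal profit ≥ marginal vibration damage through 2).
The doctor must at least cover the confectioner's forgone profit from cutting 6→2: 158 + 118 + 84 + 48 = 408.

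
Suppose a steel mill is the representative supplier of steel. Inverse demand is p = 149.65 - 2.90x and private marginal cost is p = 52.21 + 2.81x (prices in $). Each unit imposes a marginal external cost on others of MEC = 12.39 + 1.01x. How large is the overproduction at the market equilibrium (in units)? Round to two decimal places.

Market equilibrium (private): 52.21 + 2.81x = 149.65 - 2.90x → x_m = 17.0648.
Social marginal cost = private MC + MEC = 64.60 + 3.82x.
Set SMC = demand: 64.60 + 3.82x = 149.65 - 2.90x → x* = 12.6563.
Gap = |17.0648 − 12.6563| = 4.4085.

4.41 units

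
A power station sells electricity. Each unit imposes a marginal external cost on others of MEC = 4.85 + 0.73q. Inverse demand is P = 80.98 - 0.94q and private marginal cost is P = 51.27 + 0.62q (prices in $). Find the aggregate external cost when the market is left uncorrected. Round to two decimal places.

$224.76

Market equilibrium (private): 51.27 + 0.62q = 80.98 - 0.94q → q_m = 19.0449.
Total external cost = ∫₀^{q_m} (4.85 + 0.73q) dq = 4.85×19.0449 + ½×0.73×19.0449² = 224.7563.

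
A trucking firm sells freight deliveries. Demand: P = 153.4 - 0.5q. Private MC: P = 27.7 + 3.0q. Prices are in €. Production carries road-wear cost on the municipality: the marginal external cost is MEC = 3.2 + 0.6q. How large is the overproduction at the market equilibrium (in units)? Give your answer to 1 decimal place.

Market equilibrium (private): 27.7 + 3.0q = 153.4 - 0.5q → q_m = 35.9143.
Social marginal cost = private MC + MEC = 30.9 + 3.6q.
Set SMC = demand: 30.9 + 3.6q = 153.4 - 0.5q → q* = 29.8780.
Gap = |35.9143 − 29.8780| = 6.0363.

6.0 units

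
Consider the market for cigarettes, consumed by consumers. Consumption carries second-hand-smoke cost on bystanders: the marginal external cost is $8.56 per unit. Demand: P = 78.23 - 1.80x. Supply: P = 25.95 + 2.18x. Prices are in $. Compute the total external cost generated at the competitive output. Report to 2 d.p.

Market equilibrium (private): 25.95 + 2.18x = 78.23 - 1.80x → x_m = 13.1357.
Total external cost = MEC × x_m = 8.56 × 13.1357 = 112.4416.

$112.44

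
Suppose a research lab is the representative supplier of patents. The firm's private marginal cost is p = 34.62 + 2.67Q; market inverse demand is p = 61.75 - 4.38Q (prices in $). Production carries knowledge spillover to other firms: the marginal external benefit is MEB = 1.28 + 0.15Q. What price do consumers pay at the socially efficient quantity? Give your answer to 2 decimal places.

P = $43.72

Social marginal cost = private MC − MEB = 33.34 + 2.52Q.
Set SMC = demand: 33.34 + 2.52Q = 61.75 - 4.38Q → Q* = 4.1174.
Consumer price on the demand curve at Q*: 61.75 − 4.38×4.1174 = 43.7158.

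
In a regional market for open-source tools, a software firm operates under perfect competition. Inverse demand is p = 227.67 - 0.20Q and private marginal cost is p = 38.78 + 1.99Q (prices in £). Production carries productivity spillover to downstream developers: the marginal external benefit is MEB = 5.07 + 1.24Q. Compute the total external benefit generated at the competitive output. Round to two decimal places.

Market equilibrium (private): 38.78 + 1.99Q = 227.67 - 0.20Q → Q_m = 86.2511.
Total external benefit = ∫₀^{Q_m} (5.07 + 1.24Q) dQ = 5.07×86.2511 + ½×1.24×86.2511² = 5049.6295.

£5049.63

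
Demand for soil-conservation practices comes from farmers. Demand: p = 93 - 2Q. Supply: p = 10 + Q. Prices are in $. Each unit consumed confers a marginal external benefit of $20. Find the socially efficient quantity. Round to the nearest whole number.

Q* = 34

Social marginal benefit = demand + MEB = 113 - 2Q.
Set SMB = MC: 113 - 2Q = 10 + Q → Q* = 34.3333.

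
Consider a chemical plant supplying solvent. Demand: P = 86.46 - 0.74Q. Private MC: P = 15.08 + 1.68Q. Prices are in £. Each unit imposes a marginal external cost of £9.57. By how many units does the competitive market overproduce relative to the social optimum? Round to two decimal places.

Market equilibrium (private): 15.08 + 1.68Q = 86.46 - 0.74Q → Q_m = 29.4959.
Social marginal cost = private MC + MEC = 24.65 + 1.68Q.
Set SMC = demand: 24.65 + 1.68Q = 86.46 - 0.74Q → Q* = 25.5413.
Gap = |29.4959 − 25.5413| = 3.9546.

3.95 units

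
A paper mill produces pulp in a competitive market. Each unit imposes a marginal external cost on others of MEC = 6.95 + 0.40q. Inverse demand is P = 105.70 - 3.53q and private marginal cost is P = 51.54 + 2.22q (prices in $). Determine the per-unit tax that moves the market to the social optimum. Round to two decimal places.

tax = $10.02 per unit

Social marginal cost = private MC + MEC = 58.49 + 2.62q.
Set SMC = demand: 58.49 + 2.62q = 105.70 - 3.53q → q* = 7.6764.
The Pigouvian tax equals MEC at q*: 6.95 + 0.40×7.6764 = 10.0206.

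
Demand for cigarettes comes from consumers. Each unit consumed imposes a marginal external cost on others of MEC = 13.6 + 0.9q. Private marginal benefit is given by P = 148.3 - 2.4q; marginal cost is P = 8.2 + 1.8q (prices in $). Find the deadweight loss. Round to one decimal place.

DWL = $186.6

Market equilibrium (private): 8.2 + 1.8q = 148.3 - 2.4q → q_m = 33.3571.
Social marginal benefit = demand − MEC = 134.7 - 3.3q.
Set SMB = MC: 134.7 - 3.3q = 8.2 + 1.8q → q* = 24.8039.
Between q* and q_m the wedge MC − SMB runs linearly from 0 to MEC(q_m), so the loss is a triangle.
DWL = ½ × 8.5532 × 43.6214 = 186.5513.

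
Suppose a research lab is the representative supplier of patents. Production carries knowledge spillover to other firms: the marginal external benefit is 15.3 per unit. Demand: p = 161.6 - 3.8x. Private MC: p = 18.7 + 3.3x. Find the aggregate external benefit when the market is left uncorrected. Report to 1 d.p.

307.9

Market equilibrium (private): 18.7 + 3.3x = 161.6 - 3.8x → x_m = 20.1268.
Total external benefit = MEB × x_m = 15.3 × 20.1268 = 307.9400.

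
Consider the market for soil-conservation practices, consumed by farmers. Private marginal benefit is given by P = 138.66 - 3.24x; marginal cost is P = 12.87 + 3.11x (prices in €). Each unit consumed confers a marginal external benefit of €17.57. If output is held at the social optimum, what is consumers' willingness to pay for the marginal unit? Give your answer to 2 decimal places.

Social marginal benefit = demand + MEB = 156.23 - 3.24x.
Set SMB = MC: 156.23 - 3.24x = 12.87 + 3.11x → x* = 22.5764.
Consumer price on the demand curve at x*: 138.66 − 3.24×22.5764 = 65.5125.

P = €65.51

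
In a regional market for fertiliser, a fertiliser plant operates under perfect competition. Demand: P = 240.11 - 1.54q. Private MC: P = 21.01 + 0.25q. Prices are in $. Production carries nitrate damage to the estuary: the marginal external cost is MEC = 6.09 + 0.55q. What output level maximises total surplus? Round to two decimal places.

q* = 91.03

Social marginal cost = private MC + MEC = 27.10 + 0.80q.
Set SMC = demand: 27.10 + 0.80q = 240.11 - 1.54q → q* = 91.0299.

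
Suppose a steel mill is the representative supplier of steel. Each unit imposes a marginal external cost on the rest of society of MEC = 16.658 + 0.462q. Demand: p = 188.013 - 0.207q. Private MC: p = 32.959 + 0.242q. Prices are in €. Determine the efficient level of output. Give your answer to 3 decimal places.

Social marginal cost = private MC + MEC = 49.617 + 0.704q.
Set SMC = demand: 49.617 + 0.704q = 188.013 - 0.207q → q* = 151.9166.

q* = 151.917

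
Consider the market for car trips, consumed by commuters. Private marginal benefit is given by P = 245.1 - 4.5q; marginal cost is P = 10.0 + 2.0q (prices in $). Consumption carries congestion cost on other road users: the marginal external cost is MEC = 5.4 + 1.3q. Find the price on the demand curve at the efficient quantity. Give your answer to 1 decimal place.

Social marginal benefit = demand − MEC = 239.7 - 5.8q.
Set SMB = MC: 239.7 - 5.8q = 10.0 + 2.0q → q* = 29.4487.
Consumer price on the demand curve at q*: 245.1 − 4.5×29.4487 = 112.5809.

P = $112.6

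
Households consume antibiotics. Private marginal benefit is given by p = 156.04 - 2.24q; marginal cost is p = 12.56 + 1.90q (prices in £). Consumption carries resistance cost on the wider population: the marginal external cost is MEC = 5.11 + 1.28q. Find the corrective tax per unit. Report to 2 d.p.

tax = £37.79 per unit

Social marginal benefit = demand − MEC = 150.93 - 3.52q.
Set SMB = MC: 150.93 - 3.52q = 12.56 + 1.90q → q* = 25.5295.
The Pigouvian tax equals MEC at q*: 5.11 + 1.28×25.5295 = 37.7878.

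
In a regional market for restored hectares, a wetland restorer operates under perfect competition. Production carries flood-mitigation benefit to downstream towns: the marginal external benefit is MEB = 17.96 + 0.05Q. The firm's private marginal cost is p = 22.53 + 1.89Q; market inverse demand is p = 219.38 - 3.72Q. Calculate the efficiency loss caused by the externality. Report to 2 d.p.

DWL = 34.95

Market equilibrium (private): 22.53 + 1.89Q = 219.38 - 3.72Q → Q_m = 35.0891.
Social marginal cost = private MC − MEB = 4.57 + 1.84Q.
Set SMC = demand: 4.57 + 1.84Q = 219.38 - 3.72Q → Q* = 38.6349.
Between Q* and Q_m the wedge demand − SMC runs linearly from 0 to MEB(Q_m), so the loss is a triangle.
DWL = ½ × 3.5458 × 19.7145 = 34.9518.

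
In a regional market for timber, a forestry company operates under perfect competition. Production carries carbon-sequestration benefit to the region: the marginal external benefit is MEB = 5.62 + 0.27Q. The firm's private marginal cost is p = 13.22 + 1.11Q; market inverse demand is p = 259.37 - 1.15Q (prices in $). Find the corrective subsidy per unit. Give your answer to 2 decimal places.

subsidy = $39.78 per unit

Social marginal cost = private MC − MEB = 7.60 + 0.84Q.
Set SMC = demand: 7.60 + 0.84Q = 259.37 - 1.15Q → Q* = 126.5176.
The Pigouvian subsidy equals MEB at Q*: 5.62 + 0.27×126.5176 = 39.7798.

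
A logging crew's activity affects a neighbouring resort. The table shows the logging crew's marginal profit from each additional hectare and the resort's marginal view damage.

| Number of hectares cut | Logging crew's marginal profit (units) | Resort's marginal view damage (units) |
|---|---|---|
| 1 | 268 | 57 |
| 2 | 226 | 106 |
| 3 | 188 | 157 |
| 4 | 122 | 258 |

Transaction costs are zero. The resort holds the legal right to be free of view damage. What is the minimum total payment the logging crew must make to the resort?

320

Efficient level: marginal profit ≥ marginal view damage through level 3, so k* = 3.
With the resort holding the right, the logging crew must at least compensate total damage at k*: 57 + 106 + 157 = 320.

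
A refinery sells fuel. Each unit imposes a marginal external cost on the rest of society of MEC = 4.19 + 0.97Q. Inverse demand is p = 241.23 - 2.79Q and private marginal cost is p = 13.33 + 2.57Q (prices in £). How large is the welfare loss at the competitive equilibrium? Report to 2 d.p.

Market equilibrium (private): 13.33 + 2.57Q = 241.23 - 2.79Q → Q_m = 42.5187.
Social marginal cost = private MC + MEC = 17.52 + 3.54Q.
Set SMC = demand: 17.52 + 3.54Q = 241.23 - 2.79Q → Q* = 35.3412.
Height of the DWL triangle at Q_m is SMC(Q_m) − demand(Q_m) = MEC(Q_m) = 45.4331.
DWL = ½ × 7.1775 × 45.4331 = 163.0480.

DWL = £163.05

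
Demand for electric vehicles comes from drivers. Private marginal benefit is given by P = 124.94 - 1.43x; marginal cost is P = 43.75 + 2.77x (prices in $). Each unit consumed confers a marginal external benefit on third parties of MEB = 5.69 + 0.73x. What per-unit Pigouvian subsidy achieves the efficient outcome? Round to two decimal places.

Social marginal benefit = demand + MEB = 130.63 - 0.70x.
Set SMB = MC: 130.63 - 0.70x = 43.75 + 2.77x → x* = 25.0375.
The Pigouvian subsidy equals MEB at x*: 5.69 + 0.73×25.0375 = 23.9674.

subsidy = $23.97 per unit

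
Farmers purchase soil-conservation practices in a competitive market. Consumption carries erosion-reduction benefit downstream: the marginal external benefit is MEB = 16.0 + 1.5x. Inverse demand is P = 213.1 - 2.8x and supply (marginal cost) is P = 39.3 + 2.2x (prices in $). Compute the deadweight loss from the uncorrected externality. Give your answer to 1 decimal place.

Market equilibrium (private): 39.3 + 2.2x = 213.1 - 2.8x → x_m = 34.7600.
Social marginal benefit = demand + MEB = 229.1 - 1.3x.
Set SMB = MC: 229.1 - 1.3x = 39.3 + 2.2x → x* = 54.2286.
Height of the DWL triangle at x_m is SMB(x_m) − MC(x_m) = MEB(x_m) = 68.1400.
DWL = ½ × 19.4686 × 68.1400 = 663.2952.

DWL = $663.3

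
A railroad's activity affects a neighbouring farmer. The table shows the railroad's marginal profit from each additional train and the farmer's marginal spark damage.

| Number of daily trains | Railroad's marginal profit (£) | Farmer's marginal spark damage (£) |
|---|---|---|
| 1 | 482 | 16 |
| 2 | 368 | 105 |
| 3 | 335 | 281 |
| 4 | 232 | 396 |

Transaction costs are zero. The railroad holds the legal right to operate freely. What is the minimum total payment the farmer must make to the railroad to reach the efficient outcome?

£232

Left alone the railroad would choose level 4 (marginal profit stays positive).
Efficient level: k* = 3 (marginal profit ≥ marginal spark damage through 3).
The farmer must at least cover the railroad's forgone profit from cutting 4→3: 232 = 232.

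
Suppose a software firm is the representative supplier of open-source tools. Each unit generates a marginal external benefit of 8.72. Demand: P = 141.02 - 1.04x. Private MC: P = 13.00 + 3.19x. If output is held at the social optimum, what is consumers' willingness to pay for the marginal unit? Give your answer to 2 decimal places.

P = 107.40

Social marginal cost = private MC − MEB = 4.28 + 3.19x.
Set SMC = demand: 4.28 + 3.19x = 141.02 - 1.04x → x* = 32.3262.
Consumer price on the demand curve at x*: 141.02 − 1.04×32.3262 = 107.4008.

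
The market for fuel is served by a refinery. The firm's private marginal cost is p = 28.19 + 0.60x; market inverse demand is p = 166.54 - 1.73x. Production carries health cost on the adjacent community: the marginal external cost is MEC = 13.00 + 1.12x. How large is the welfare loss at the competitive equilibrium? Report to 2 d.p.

Market equilibrium (private): 28.19 + 0.60x = 166.54 - 1.73x → x_m = 59.3777.
Social marginal cost = private MC + MEC = 41.19 + 1.72x.
Set SMC = demand: 41.19 + 1.72x = 166.54 - 1.73x → x* = 36.3333.
The loss is the area between SMC and demand from x* to x_m; with linear curves that's a triangle of height MEC(x_m).
DWL = ½ × 23.0444 × 79.5030 = 916.0495.

DWL = 916.05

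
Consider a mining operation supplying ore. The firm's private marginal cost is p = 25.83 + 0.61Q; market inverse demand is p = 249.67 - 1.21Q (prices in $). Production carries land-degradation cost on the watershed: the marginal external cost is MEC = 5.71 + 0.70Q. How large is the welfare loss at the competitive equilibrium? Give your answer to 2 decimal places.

Market equilibrium (private): 25.83 + 0.61Q = 249.67 - 1.21Q → Q_m = 122.9890.
Social marginal cost = private MC + MEC = 31.54 + 1.31Q.
Set SMC = demand: 31.54 + 1.31Q = 249.67 - 1.21Q → Q* = 86.5595.
The loss is the area between SMC and demand from Q* to Q_m; with linear curves that's a triangle of height MEC(Q_m).
DWL = ½ × 36.4295 × 91.8023 = 1672.1559.

DWL = $1672.16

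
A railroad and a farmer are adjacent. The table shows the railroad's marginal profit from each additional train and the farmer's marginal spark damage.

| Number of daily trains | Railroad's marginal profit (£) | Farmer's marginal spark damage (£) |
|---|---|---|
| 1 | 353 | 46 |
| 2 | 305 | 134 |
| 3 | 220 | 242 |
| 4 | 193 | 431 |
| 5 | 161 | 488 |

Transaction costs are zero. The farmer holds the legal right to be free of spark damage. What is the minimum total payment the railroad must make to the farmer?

£180

Efficient level: marginal profit ≥ marginal spark damage through level 2, so k* = 2.
With the farmer holding the right, the railroad must at least compensate total damage at k*: 46 + 134 = 180.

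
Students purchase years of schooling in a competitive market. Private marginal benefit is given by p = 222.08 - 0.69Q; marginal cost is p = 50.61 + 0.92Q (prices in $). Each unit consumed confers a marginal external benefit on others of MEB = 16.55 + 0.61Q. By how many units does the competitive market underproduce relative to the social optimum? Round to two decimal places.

81.52 units

Market equilibrium (private): 50.61 + 0.92Q = 222.08 - 0.69Q → Q_m = 106.5031.
Social marginal benefit = demand + MEB = 238.63 - 0.08Q.
Set SMB = MC: 238.63 - 0.08Q = 50.61 + 0.92Q → Q* = 188.0200.
Gap = |106.5031 − 188.0200| = 81.5169.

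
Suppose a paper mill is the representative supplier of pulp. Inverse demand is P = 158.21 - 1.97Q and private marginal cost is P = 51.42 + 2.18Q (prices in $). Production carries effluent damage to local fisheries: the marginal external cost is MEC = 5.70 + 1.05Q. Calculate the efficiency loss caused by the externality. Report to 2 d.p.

Market equilibrium (private): 51.42 + 2.18Q = 158.21 - 1.97Q → Q_m = 25.7325.
Social marginal cost = private MC + MEC = 57.12 + 3.23Q.
Set SMC = demand: 57.12 + 3.23Q = 158.21 - 1.97Q → Q* = 19.4404.
Between Q* and Q_m the wedge SMC − demand runs linearly from 0 to MEC(Q_m), so the loss is a triangle.
DWL = ½ × 6.2921 × 32.7192 = 102.9362.

DWL = $102.94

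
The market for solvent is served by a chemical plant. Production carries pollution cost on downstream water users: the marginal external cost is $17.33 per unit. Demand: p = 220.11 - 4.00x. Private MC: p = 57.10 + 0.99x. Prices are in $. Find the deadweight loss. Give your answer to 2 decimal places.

Market equilibrium (private): 57.10 + 0.99x = 220.11 - 4.00x → x_m = 32.6673.
Social marginal cost = private MC + MEC = 74.43 + 0.99x.
Set SMC = demand: 74.43 + 0.99x = 220.11 - 4.00x → x* = 29.1944.
The welfare-loss triangle has base |x_m − x*| and height MEC(x_m) (the vertical gap between SMC and demand is zero at x* and MEC at x_m).
DWL = ½ × 3.4729 × 17.3300 = 30.0927.

DWL = $30.09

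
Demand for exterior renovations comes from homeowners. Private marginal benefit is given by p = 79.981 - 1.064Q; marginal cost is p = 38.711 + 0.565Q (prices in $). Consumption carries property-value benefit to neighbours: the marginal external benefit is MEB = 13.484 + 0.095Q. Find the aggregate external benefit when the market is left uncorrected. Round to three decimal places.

Market equilibrium (private): 38.711 + 0.565Q = 79.981 - 1.064Q → Q_m = 25.3346.
Total external benefit = ∫₀^{Q_m} (13.484 + 0.095Q) dQ = 13.484×25.3346 + ½×0.095×25.3346² = 372.0992.

$372.099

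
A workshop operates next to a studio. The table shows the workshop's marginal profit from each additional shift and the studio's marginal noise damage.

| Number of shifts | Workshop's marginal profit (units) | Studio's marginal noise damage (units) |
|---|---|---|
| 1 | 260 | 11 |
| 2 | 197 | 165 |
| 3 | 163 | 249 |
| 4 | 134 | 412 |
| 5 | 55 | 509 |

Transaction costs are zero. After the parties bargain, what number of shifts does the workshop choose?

2

Bargaining reaches the level where marginal profit last exceeds marginal noise damage.
That holds through level 2 (197 ≥ 165) but not at 3 (163 < 249).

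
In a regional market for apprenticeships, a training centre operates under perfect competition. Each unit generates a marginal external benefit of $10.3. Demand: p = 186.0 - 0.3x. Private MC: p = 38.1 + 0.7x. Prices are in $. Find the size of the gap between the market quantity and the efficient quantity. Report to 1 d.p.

10.3 units

Market equilibrium (private): 38.1 + 0.7x = 186.0 - 0.3x → x_m = 147.9000.
Social marginal cost = private MC − MEB = 27.8 + 0.7x.
Set SMC = demand: 27.8 + 0.7x = 186.0 - 0.3x → x* = 158.2000.
Gap = |147.9000 − 158.2000| = 10.3000.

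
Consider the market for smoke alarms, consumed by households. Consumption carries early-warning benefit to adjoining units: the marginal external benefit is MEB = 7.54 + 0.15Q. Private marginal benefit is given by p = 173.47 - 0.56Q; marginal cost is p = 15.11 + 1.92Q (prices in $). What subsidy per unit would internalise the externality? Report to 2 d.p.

Social marginal benefit = demand + MEB = 181.01 - 0.41Q.
Set SMB = MC: 181.01 - 0.41Q = 15.11 + 1.92Q → Q* = 71.2017.
The Pigouvian subsidy equals MEB at Q*: 7.54 + 0.15×71.2017 = 18.2203.

subsidy = $18.22 per unit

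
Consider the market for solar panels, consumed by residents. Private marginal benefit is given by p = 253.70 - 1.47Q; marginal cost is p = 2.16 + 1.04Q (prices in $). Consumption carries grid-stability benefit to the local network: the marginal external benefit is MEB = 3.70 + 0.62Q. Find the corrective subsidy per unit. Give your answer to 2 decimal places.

Social marginal benefit = demand + MEB = 257.40 - 0.85Q.
Set SMB = MC: 257.40 - 0.85Q = 2.16 + 1.04Q → Q* = 135.0476.
The Pigouvian subsidy equals MEB at Q*: 3.70 + 0.62×135.0476 = 87.4295.

subsidy = $87.43 per unit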